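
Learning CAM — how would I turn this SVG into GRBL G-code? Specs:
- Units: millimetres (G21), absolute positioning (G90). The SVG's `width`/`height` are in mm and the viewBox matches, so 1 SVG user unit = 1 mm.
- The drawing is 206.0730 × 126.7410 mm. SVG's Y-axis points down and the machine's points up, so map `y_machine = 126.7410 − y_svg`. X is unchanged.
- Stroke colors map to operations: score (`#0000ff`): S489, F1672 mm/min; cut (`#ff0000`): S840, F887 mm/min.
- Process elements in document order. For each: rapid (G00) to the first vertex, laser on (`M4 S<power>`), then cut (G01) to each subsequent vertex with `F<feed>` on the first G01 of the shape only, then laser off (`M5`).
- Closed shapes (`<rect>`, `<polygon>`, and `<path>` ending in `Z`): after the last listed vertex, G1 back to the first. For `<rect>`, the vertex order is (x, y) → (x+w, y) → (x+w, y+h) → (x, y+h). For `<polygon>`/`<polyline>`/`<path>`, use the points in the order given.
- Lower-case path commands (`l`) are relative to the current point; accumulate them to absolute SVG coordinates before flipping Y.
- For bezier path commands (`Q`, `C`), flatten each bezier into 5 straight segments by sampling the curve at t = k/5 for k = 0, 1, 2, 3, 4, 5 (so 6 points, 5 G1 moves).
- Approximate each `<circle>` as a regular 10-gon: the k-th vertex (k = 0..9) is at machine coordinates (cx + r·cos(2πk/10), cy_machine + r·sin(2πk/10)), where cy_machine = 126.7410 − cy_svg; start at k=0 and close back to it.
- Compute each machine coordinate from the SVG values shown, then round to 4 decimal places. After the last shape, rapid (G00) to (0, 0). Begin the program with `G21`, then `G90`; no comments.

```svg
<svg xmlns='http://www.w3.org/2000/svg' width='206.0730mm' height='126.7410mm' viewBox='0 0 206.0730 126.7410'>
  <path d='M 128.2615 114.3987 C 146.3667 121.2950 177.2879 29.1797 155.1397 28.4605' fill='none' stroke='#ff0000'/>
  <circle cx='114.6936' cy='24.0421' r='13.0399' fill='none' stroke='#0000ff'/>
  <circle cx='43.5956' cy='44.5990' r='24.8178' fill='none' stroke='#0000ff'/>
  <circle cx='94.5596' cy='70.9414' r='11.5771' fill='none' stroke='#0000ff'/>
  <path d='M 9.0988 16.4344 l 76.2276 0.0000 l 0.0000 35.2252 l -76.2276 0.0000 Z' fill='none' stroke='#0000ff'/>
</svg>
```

1 u = 1 mm; y_m = 126.7410 − y.

[1] `<path>` cubic bezier, #ff0000→cut S840 F887: (128.2615,12.3423) → (140.1355,18.5627) → (151.9228,39.4062) → (160.4609,65.7334) → (162.5874,88.4047) → (155.1397,98.2805)

[2] `<circle>` circle, #0000ff→score S489 F1672: (127.7335,102.6989) → (125.2431,110.3636) → (118.7232,115.1006) → (110.6640,115.1006) → (104.1441,110.3636) → (101.6537,102.6989) → (104.1441,95.0342) → (110.6640,90.2972) → (118.7232,90.2972) → (125.2431,95.0342) → (127.7335,102.6989) (closed)

[3] `<circle>` circle, #0000ff→score S489 F1672: (68.4134,82.1420) → (63.6736,96.7295) → (51.2647,105.7451) → (35.9265,105.7451) → (23.5176,96.7295) → (18.7778,82.1420) → (23.5176,67.5545) → (35.9265,58.5389) → (51.2647,58.5389) → (63.6736,67.5545) → (68.4134,82.1420) (closed)

[4] `<circle>` circle, #0000ff→score S489 F1672: (106.1367,55.7996) → (103.9257,62.6044) → (98.1371,66.8101) → (90.9821,66.8101) → (85.1935,62.6044) → (82.9825,55.7996) → (85.1935,48.9948) → (90.9821,44.7891) → (98.1371,44.7891) → (103.9257,48.9948) → (106.1367,55.7996) (closed)

[5] `<path>` rectangle, #0000ff→score S489 F1672: (9.0988,110.3066) → (85.3264,110.3066) → (85.3264,75.0814) → (9.0988,75.0814) → (9.0988,110.3066) (closed)

G21
G90
G00 X128.2615 Y12.3423
M4 S840
G01 X140.1355 Y18.5627 F887
G01 X151.9228 Y39.4062
G01 X160.4609 Y65.7334
G01 X162.5874 Y88.4047
G01 X155.1397 Y98.2805
M5
G00 X127.7335 Y102.6989
M4 S489
G01 X125.2431 Y110.3636 F1672
G01 X118.7232 Y115.1006
G01 X110.6640 Y115.1006
G01 X104.1441 Y110.3636
G01 X101.6537 Y102.6989
G01 X104.1441 Y95.0342
G01 X110.6640 Y90.2972
G01 X118.7232 Y90.2972
G01 X125.2431 Y95.0342
G01 X127.7335 Y102.6989
M5
G00 X68.4134 Y82.1420
M4 S489
G01 X63.6736 Y96.7295 F1672
G01 X51.2647 Y105.7451
G01 X35.9265 Y105.7451
G01 X23.5176 Y96.7295
G01 X18.7778 Y82.1420
G01 X23.5176 Y67.5545
G01 X35.9265 Y58.5389
G01 X51.2647 Y58.5389
G01 X63.6736 Y67.5545
G01 X68.4134 Y82.1420
M5
G00 X106.1367 Y55.7996
M4 S489
G01 X103.9257 Y62.6044 F1672
G01 X98.1371 Y66.8101
G01 X90.9821 Y66.8101
G01 X85.1935 Y62.6044
G01 X82.9825 Y55.7996
G01 X85.1935 Y48.9948
G01 X90.9821 Y44.7891
G01 X98.1371 Y44.7891
G01 X103.9257 Y48.9948
G01 X106.1367 Y55.7996
M5
G00 X9.0988 Y110.3066
M4 S489
G01 X85.3264 Y110.3066 F1672
G01 X85.3264 Y75.0814
G01 X9.0988 Y75.0814
G01 X9.0988 Y110.3066
M5
G00 X0.0000 Y0.0000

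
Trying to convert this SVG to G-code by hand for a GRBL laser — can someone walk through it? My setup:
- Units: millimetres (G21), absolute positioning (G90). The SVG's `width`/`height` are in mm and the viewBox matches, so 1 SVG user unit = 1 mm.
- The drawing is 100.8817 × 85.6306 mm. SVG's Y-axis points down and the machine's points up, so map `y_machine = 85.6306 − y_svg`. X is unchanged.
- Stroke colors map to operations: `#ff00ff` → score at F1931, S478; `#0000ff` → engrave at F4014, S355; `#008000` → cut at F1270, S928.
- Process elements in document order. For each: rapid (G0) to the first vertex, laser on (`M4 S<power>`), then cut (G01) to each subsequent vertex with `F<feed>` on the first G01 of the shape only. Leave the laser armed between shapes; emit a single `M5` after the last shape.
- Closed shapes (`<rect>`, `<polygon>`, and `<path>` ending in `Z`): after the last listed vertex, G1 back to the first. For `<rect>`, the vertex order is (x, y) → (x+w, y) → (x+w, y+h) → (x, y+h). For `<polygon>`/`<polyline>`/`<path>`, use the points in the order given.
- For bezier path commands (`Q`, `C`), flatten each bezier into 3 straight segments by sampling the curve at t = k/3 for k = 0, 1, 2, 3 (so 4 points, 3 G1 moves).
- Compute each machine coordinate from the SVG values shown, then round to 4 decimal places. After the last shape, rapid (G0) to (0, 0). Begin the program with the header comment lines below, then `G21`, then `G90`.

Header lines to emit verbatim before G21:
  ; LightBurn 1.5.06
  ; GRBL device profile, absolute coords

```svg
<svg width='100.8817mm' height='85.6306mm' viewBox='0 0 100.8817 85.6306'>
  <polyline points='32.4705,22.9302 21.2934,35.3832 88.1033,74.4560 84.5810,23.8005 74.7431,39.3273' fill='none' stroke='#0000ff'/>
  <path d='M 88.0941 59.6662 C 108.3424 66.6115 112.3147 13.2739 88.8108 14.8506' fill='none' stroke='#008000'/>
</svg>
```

; LightBurn 1.5.06
; GRBL device profile, absolute coords
G21
G90
G0 X32.4705 Y62.7004
M4 S355
G01 X21.2934 Y50.2474 F4014
G01 X88.1033 Y11.1746
G01 X84.5810 Y61.8301
G01 X74.7431 Y46.3033
G0 X88.0941 Y25.9644
M4 S928
G01 X102.5022 Y34.8468 F1270
G01 X103.5708 Y58.3185
G01 X88.8108 Y70.7800
M5
G0 X0.0000 Y0.0000

Since the viewBox matches the mm dimensions, user units are millimetres directly. The only transform is the Y-flip y_m = 85.6306 − y_svg.

Shape 1 is a open polyline drawn with `<polyline>`. Its stroke #0000ff means engrave at S355, F4014. After flipping Y the toolpath is (32.4705,62.7004) → (21.2934,50.2474) → (88.1033,11.1746) → (84.5810,61.8301) → (74.7431,46.3033).

Shape 2 is a cubic bezier drawn with `<path>`. Its stroke #008000 means cut at S928, F1270. After flipping Y the toolpath is (88.0941,25.9644) → (102.5022,34.8468) → (103.5708,58.3185) → (88.8108,70.7800).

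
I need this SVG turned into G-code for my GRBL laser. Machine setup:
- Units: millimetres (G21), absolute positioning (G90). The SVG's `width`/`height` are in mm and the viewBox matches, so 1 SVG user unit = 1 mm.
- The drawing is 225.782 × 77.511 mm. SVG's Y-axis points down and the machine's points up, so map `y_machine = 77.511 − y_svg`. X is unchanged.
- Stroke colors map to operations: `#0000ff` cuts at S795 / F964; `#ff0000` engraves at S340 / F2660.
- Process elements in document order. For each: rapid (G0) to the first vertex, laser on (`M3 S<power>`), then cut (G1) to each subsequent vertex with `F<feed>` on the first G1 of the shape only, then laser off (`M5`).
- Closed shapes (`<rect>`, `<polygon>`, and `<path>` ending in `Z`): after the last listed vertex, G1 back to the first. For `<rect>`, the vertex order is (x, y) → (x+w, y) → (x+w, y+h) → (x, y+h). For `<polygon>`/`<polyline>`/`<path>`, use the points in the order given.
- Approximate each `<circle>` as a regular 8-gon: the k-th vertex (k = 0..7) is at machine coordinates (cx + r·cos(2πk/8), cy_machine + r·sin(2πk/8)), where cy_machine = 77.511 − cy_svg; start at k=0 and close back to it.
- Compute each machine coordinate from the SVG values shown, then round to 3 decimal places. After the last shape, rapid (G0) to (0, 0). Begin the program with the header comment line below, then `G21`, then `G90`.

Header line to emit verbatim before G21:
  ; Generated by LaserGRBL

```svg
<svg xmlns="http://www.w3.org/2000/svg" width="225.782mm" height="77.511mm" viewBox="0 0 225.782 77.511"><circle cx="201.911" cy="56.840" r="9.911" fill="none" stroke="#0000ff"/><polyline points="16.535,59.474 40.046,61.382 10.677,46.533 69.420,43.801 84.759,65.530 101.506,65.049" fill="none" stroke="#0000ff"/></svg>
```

; Generated by LaserGRBL
G21
G90
G0 X211.822 Y20.671
M3 S795
G1 X208.919 Y27.679 F964
G1 X201.911 Y30.582
G1 X194.903 Y27.679
G1 X192.000 Y20.671
G1 X194.903 Y13.663
G1 X201.911 Y10.760
G1 X208.919 Y13.663
G1 X211.822 Y20.671
M5
G0 X16.535 Y18.037
M3 S795
G1 X40.046 Y16.129 F964
G1 X10.677 Y30.978
G1 X69.420 Y33.710
G1 X84.759 Y11.981
G1 X101.506 Y12.462
M5
G0 X0.000 Y0.000

Since the viewBox matches the mm dimensions, user units are millimetres directly. The only transform is the Y-flip y_m = 77.511 − y_svg.

Shape 1 is a circle drawn with `<circle>`. Its stroke #0000ff means cut at S795, F964. After flipping Y the toolpath is (211.822,20.671) → (208.919,27.679) → (201.911,30.582) → (194.903,27.679) → (192.000,20.671) → (194.903,13.663) → (201.911,10.760) → (208.919,13.663) → (211.822,20.671), returning to the start.

Shape 2 is a open polyline drawn with `<polyline>`. Its stroke #0000ff means cut at S795, F964. After flipping Y the toolpath is (16.535,18.037) → (40.046,16.129) → (10.677,30.978) → (69.420,33.710) → (84.759,11.981) → (101.506,12.462).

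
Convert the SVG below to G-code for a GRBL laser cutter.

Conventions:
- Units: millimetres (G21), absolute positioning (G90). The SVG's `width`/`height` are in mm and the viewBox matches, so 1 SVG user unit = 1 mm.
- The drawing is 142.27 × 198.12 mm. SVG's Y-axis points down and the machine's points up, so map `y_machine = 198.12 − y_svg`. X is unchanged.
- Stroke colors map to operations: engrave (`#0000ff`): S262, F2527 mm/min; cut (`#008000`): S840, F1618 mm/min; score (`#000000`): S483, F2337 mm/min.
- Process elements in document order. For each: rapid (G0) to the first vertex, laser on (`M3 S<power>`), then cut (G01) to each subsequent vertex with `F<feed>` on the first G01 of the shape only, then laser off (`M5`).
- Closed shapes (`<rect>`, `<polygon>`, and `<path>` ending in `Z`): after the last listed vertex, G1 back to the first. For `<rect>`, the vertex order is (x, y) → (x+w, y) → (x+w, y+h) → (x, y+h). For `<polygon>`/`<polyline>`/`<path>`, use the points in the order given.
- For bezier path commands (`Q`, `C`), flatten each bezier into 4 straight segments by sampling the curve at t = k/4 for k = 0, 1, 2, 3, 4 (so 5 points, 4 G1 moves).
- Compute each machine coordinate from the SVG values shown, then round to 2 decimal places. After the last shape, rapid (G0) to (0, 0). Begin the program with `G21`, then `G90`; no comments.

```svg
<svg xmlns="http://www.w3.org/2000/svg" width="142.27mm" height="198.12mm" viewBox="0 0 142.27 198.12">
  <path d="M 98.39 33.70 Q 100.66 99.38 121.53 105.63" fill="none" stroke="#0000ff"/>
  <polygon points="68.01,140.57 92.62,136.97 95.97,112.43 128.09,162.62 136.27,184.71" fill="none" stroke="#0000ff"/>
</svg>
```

G21
G90
G0 X98.39 Y164.42
M3 S262
G01 X100.69 Y135.29 F2527
G01 X105.31 Y113.60
G01 X112.26 Y99.33
G01 X121.53 Y92.49
M5
G0 X68.01 Y57.55
M3 S262
G01 X92.62 Y61.15 F2527
G01 X95.97 Y85.69
G01 X128.09 Y35.50
G01 X136.27 Y13.41
G01 X68.01 Y57.55
M5
G0 X0.00 Y0.00

1 u = 1 mm; y_m = 198.12 − y.

[1] `<path>` quadratic bezier, #0000ff→engrave S262 F2527: (98.39,164.42) → (100.69,135.29) → (105.31,113.60) → (112.26,99.33) → (121.53,92.49)

[2] `<polygon>` closed polygon, #0000ff→engrave S262 F2527: (68.01,57.55) → (92.62,61.15) → (95.97,85.69) → (128.09,35.50) → (136.27,13.41) → (68.01,57.55) (closed)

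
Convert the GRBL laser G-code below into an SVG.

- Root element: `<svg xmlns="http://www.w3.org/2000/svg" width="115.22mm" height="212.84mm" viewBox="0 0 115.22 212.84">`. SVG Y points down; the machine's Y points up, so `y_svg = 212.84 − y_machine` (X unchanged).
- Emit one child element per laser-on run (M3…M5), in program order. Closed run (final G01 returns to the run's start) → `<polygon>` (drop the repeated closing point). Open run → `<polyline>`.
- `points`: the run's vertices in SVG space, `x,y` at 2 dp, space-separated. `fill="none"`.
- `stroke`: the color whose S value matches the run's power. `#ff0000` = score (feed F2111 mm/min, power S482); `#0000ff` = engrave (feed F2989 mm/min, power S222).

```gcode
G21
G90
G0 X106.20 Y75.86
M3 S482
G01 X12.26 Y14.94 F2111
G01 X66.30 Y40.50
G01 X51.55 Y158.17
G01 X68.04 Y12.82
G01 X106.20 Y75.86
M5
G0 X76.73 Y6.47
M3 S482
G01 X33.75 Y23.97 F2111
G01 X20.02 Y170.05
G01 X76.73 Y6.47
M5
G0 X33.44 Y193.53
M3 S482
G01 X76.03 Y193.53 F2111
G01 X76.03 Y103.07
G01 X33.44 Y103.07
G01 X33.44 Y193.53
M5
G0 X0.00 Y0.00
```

<svg xmlns="http://www.w3.org/2000/svg" width="115.22mm" height="212.84mm" viewBox="0 0 115.22 212.84">
  <polygon points="106.20,136.98 12.26,197.90 66.30,172.34 51.55,54.67 68.04,200.02" fill="none" stroke="#ff0000"/>
  <polygon points="76.73,206.37 33.75,188.87 20.02,42.79" fill="none" stroke="#ff0000"/>
  <polygon points="33.44,19.31 76.03,19.31 76.03,109.77 33.44,109.77" fill="none" stroke="#ff0000"/>
</svg>

Each laser-on run becomes one SVG element. Flip Y back into SVG space with y_svg = 212.84 − y_machine. Every run uses S482, so all elements get stroke `#ff0000` (score).

Run 1: The run returns to its start, so emit a `<polygon>` with points (Y-flipped): 106.20,136.98 12.26,197.90 66.30,172.34 51.55,54.67 68.04,200.02.

Run 2: The run returns to its start, so emit a `<polygon>` with points (Y-flipped): 76.73,206.37 33.75,188.87 20.02,42.79.

Run 3: The run returns to its start, so emit a `<polygon>` with points (Y-flipped): 33.44,19.31 76.03,19.31 76.03,109.77 33.44,109.77.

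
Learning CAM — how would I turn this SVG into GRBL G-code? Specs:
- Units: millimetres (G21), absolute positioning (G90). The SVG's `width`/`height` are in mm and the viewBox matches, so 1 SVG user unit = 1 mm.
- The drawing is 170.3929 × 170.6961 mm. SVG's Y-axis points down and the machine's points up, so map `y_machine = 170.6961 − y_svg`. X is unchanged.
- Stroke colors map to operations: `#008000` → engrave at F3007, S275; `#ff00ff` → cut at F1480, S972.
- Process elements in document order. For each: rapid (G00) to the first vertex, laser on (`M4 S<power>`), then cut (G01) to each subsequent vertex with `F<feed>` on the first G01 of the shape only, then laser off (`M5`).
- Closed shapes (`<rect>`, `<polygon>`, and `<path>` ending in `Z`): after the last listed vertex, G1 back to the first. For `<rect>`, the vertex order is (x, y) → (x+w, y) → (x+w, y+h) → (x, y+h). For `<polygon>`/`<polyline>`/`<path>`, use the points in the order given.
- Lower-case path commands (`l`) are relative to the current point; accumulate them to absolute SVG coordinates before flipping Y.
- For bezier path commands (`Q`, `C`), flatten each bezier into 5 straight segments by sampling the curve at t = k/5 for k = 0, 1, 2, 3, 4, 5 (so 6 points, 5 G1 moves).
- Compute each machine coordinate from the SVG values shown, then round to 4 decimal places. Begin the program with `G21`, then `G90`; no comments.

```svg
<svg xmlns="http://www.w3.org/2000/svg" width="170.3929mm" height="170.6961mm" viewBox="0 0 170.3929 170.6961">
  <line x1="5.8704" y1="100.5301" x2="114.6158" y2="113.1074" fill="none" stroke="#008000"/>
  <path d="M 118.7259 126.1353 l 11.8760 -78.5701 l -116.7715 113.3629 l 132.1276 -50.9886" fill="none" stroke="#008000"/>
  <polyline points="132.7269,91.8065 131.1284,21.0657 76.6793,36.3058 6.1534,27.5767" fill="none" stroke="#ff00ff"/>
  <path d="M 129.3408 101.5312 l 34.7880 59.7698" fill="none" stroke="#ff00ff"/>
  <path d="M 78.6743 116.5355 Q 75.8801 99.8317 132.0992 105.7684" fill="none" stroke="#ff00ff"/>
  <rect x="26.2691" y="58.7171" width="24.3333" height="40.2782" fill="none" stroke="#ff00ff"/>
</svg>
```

viewBox `0 0 170.3929 170.6961` with mm width/height → 1 unit = 1 mm. Flip: y_m = 170.6961 − y_svg.

**Shape 1** — `<line>` line segment, stroke `#008000` → engrave (S275, F3007). Machine vertices: (5.8704,70.1660) → (114.6158,57.5887). Open path.

**Shape 2** — `<path>` open polyline, stroke `#008000` → engrave (S275, F3007). Machine vertices: (118.7259,44.5608) → (130.6019,123.1309) → (13.8304,9.7680) → (145.9580,60.7566). Open path.

**Shape 3** — `<polyline>` open polyline, stroke `#ff00ff` → cut (S972, F1480). Machine vertices: (132.7269,78.8896) → (131.1284,149.6304) → (76.6793,134.3903) → (6.1534,143.1194). Open path.

**Shape 4** — `<path>` line segment, stroke `#ff00ff` → cut (S972, F1480). Machine vertices: (129.3408,69.1649) → (164.1288,9.3951). Open path.

**Shape 5** — `<path>` quadratic bezier, stroke `#ff00ff` → cut (S972, F1480). Control points (SVG): P0=(78.6743,116.5355), P1=(75.8801,99.8317), P2=(132.0992,105.7684); sampled at t=k/5. Machine vertices: (78.6743,54.1606) → (79.9172,59.9365) → (85.8811,63.9012) → (96.5660,66.0546) → (111.9721,66.3968) → (132.0992,64.9277). Open path.

**Shape 6** — `<rect>` rectangle, stroke `#ff00ff` → cut (S972, F1480). Machine vertices: (26.2691,111.9790) → (50.6024,111.9790) → (50.6024,71.7008) → (26.2691,71.7008) → (26.2691,111.9790). Closed: final G1 returns to the first vertex.

G21
G90
G00 X5.8704 Y70.1660
M4 S275
G01 X114.6158 Y57.5887 F3007
M5
G00 X118.7259 Y44.5608
M4 S275
G01 X130.6019 Y123.1309 F3007
G01 X13.8304 Y9.7680
G01 X145.9580 Y60.7566
M5
G00 X132.7269 Y78.8896
M4 S972
G01 X131.1284 Y149.6304 F1480
G01 X76.6793 Y134.3903
G01 X6.1534 Y143.1194
M5
G00 X129.3408 Y69.1649
M4 S972
G01 X164.1288 Y9.3951 F1480
M5
G00 X78.6743 Y54.1606
M4 S972
G01 X79.9172 Y59.9365 F1480
G01 X85.8811 Y63.9012
G01 X96.5660 Y66.0546
G01 X111.9721 Y66.3968
G01 X132.0992 Y64.9277
M5
G00 X26.2691 Y111.9790
M4 S972
G01 X50.6024 Y111.9790 F1480
G01 X50.6024 Y71.7008
G01 X26.2691 Y71.7008
G01 X26.2691 Y111.9790
M5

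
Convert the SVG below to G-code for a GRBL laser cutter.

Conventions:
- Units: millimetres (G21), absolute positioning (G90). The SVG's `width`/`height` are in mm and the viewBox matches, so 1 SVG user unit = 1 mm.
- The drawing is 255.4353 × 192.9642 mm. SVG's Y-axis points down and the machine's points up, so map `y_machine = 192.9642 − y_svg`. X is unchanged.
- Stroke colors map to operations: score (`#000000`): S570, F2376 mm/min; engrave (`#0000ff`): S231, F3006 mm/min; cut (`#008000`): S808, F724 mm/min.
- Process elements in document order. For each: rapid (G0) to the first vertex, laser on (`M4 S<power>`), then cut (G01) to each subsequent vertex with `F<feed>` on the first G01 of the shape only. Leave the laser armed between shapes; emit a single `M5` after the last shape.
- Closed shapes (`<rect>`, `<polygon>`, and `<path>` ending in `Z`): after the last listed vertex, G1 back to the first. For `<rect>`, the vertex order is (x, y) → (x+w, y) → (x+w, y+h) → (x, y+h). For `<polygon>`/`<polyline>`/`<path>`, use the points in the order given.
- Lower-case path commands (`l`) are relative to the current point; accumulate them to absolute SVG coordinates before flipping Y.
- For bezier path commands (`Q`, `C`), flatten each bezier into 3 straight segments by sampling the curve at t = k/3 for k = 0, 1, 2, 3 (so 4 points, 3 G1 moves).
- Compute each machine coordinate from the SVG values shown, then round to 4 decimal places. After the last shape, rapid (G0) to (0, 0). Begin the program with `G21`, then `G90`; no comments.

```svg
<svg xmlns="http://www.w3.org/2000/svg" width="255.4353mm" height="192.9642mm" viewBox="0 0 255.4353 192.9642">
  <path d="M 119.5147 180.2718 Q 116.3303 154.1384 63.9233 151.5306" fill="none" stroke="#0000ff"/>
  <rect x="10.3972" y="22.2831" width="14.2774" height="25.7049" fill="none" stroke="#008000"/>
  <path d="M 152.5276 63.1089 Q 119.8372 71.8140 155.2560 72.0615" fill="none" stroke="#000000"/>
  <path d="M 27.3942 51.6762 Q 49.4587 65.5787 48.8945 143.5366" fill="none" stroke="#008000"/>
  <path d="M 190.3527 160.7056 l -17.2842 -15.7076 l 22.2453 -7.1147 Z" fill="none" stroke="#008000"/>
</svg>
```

G21
G90
G0 X119.5147 Y12.6924
M4 S231
G01 X111.9226 Y27.5007 F3006
G01 X93.3921 Y37.0811
G01 X63.9233 Y41.4336
G0 X10.3972 Y170.6811
M4 S808
G01 X24.6746 Y170.6811 F724
G01 X24.6746 Y144.9762
G01 X10.3972 Y144.9762
G01 X10.3972 Y170.6811
G0 X152.5276 Y129.8553
M4 S570
G01 X138.3017 Y124.9916 F2376
G01 X139.2112 Y122.0074
G01 X155.2560 Y120.9027
G0 X27.3942 Y141.2880
M4 S808
G01 X39.5896 Y124.9024 F724
G01 X46.7563 Y94.2823
G01 X48.8945 Y49.4276
G0 X190.3527 Y32.2586
M4 S808
G01 X173.0685 Y47.9662 F724
G01 X195.3138 Y55.0809
G01 X190.3527 Y32.2586
M5
G0 X0.0000 Y0.0000

viewBox `0 0 255.4353 192.9642` with mm width/height → 1 unit = 1 mm. Flip: y_m = 192.9642 − y_svg.

**Shape 1** — `<path>` quadratic bezier, stroke `#0000ff` → engrave (S231, F3006). Control points (SVG): P0=(119.5147,180.2718), P1=(116.3303,154.1384), P2=(63.9233,151.5306); sampled at t=k/3. Machine vertices: (119.5147,12.6924) → (111.9226,27.5007) → (93.3921,37.0811) → (63.9233,41.4336). Open path.

**Shape 2** — `<rect>` rectangle, stroke `#008000` → cut (S808, F724). Machine vertices: (10.3972,170.6811) → (24.6746,170.6811) → (24.6746,144.9762) → (10.3972,144.9762) → (10.3972,170.6811). Closed: final G1 returns to the first vertex.

**Shape 3** — `<path>` quadratic bezier, stroke `#000000` → score (S570, F2376). Control points (SVG): P0=(152.5276,63.1089), P1=(119.8372,71.8140), P2=(155.2560,72.0615); sampled at t=k/3. Machine vertices: (152.5276,129.8553) → (138.3017,124.9916) → (139.2112,122.0074) → (155.2560,120.9027). Open path.

**Shape 4** — `<path>` quadratic bezier, stroke `#008000` → cut (S808, F724). Control points (SVG): P0=(27.3942,51.6762), P1=(49.4587,65.5787), P2=(48.8945,143.5366); sampled at t=k/3. Machine vertices: (27.3942,141.2880) → (39.5896,124.9024) → (46.7563,94.2823) → (48.8945,49.4276). Open path.

**Shape 5** — `<path>` regular polygon, stroke `#008000` → cut (S808, F724). Machine vertices: (190.3527,32.2586) → (173.0685,47.9662) → (195.3138,55.0809) → (190.3527,32.2586). Closed: final G1 returns to the first vertex.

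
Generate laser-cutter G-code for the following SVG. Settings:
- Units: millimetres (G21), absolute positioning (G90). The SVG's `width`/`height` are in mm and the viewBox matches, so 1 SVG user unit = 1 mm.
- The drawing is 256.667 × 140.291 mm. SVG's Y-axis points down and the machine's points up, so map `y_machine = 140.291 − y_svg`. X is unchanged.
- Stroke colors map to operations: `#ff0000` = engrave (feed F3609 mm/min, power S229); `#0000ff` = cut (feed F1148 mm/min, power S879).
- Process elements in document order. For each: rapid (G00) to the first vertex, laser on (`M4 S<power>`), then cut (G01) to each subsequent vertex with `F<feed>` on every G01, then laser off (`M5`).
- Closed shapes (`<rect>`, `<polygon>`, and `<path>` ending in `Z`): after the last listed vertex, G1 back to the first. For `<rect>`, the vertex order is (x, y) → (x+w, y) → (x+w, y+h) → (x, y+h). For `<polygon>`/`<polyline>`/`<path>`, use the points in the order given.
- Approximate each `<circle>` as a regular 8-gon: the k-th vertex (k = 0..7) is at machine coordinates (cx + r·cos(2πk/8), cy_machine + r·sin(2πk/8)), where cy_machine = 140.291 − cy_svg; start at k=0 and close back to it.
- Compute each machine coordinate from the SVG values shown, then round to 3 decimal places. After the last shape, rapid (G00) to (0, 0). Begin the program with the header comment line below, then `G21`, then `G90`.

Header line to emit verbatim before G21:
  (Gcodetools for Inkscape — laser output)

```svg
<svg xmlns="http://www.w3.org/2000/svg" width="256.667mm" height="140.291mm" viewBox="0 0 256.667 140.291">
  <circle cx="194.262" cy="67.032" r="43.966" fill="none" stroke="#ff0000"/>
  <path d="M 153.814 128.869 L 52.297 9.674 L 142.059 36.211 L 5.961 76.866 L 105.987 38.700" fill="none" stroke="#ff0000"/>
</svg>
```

1 u = 1 mm; y_m = 140.291 − y.

[1] `<circle>` circle, #ff0000→engrave S229 F3609: (238.228,73.259) → (225.351,104.348) → (194.262,117.225) → (163.173,104.348) → (150.296,73.259) → (163.173,42.170) → (194.262,29.293) → (225.351,42.170) → (238.228,73.259) (closed)

[2] `<path>` open polyline, #ff0000→engrave S229 F3609: (153.814,11.422) → (52.297,130.617) → (142.059,104.080) → (5.961,63.425) → (105.987,101.591)

(Gcodetools for Inkscape — laser output)
G21
G90
G00 X238.228 Y73.259
M4 S229
G01 X225.351 Y104.348 F3609
G01 X194.262 Y117.225 F3609
G01 X163.173 Y104.348 F3609
G01 X150.296 Y73.259 F3609
G01 X163.173 Y42.170 F3609
G01 X194.262 Y29.293 F3609
G01 X225.351 Y42.170 F3609
G01 X238.228 Y73.259 F3609
M5
G00 X153.814 Y11.422
M4 S229
G01 X52.297 Y130.617 F3609
G01 X142.059 Y104.080 F3609
G01 X5.961 Y63.425 F3609
G01 X105.987 Y101.591 F3609
M5
G00 X0.000 Y0.000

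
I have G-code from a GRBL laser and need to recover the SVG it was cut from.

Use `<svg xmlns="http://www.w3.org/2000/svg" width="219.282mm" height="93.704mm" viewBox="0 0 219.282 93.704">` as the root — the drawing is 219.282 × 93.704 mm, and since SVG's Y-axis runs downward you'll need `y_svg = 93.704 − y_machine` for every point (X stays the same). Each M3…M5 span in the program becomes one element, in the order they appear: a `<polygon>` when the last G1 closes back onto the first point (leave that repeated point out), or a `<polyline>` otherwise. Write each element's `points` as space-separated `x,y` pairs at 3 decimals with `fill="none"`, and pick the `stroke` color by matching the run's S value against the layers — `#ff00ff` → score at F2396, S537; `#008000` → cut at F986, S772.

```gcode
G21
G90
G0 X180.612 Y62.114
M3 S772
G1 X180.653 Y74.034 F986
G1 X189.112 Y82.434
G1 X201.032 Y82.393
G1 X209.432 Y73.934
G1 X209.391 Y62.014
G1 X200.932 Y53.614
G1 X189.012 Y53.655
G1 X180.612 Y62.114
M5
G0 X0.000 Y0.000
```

y_svg = 93.704 − y_m. Every run uses S772, so all elements get stroke `#008000` (cut).

[1] closed run; points: 180.612,31.590 180.653,19.670 189.112,11.270 201.032,11.311 209.432,19.770 209.391,31.690 200.932,40.090 189.012,40.049

<svg xmlns="http://www.w3.org/2000/svg" width="219.282mm" height="93.704mm" viewBox="0 0 219.282 93.704">
  <polygon points="180.612,31.590 180.653,19.670 189.112,11.270 201.032,11.311 209.432,19.770 209.391,31.690 200.932,40.090 189.012,40.049" fill="none" stroke="#008000"/>
</svg>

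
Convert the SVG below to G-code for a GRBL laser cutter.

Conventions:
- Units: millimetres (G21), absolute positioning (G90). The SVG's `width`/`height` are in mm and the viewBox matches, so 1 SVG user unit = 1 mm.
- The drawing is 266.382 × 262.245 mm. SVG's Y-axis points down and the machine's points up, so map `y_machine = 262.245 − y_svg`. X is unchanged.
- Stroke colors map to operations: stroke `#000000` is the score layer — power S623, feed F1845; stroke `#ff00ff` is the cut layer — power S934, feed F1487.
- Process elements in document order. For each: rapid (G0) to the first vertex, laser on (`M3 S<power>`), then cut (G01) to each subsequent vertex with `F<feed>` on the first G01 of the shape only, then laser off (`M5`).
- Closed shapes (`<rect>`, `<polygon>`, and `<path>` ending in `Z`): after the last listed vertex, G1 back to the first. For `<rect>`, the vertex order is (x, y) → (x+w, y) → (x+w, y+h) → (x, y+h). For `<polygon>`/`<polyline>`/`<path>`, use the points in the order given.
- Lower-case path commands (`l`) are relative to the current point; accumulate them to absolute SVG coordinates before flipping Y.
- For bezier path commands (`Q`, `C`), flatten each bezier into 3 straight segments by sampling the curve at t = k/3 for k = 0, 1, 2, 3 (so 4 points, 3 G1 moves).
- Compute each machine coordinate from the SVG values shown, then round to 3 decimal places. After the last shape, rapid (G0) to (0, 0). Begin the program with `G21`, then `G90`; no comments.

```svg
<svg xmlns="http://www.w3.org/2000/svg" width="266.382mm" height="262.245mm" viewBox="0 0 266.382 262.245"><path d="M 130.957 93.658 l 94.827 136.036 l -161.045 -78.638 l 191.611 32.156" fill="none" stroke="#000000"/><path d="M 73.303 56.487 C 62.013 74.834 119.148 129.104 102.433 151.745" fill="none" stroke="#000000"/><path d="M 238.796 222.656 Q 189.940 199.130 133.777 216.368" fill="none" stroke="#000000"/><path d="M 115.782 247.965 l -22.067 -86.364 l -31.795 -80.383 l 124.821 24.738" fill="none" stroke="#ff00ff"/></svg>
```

Since the viewBox matches the mm dimensions, user units are millimetres directly. The only transform is the Y-flip y_m = 262.245 − y_svg.

Shape 1 is a open polyline drawn with `<path>`. Its stroke #000000 means score at S623, F1845. After flipping Y the toolpath is (130.957,168.587) → (225.784,32.551) → (64.739,111.189) → (256.350,79.033).

Shape 2 is a cubic bezier drawn with `<path>`. Its stroke #000000 means score at S623, F1845. After flipping Y the toolpath is (73.303,205.758) → (79.552,177.939) → (99.801,141.182) → (102.433,110.500).

Shape 3 is a quadratic bezier drawn with `<path>`. Its stroke #000000 means score at S623, F1845. After flipping Y the toolpath is (238.796,39.589) → (205.413,50.744) → (170.407,52.840) → (133.777,45.877).

Shape 4 is a open polyline drawn with `<path>`. Its stroke #ff00ff means cut at S934, F1487. After flipping Y the toolpath is (115.782,14.280) → (93.715,100.644) → (61.920,181.027) → (186.741,156.289).

G21
G90
G0 X130.957 Y168.587
M3 S623
G01 X225.784 Y32.551 F1845
G01 X64.739 Y111.189
G01 X256.350 Y79.033
M5
G0 X73.303 Y205.758
M3 S623
G01 X79.552 Y177.939 F1845
G01 X99.801 Y141.182
G01 X102.433 Y110.500
M5
G0 X238.796 Y39.589
M3 S623
G01 X205.413 Y50.744 F1845
G01 X170.407 Y52.840
G01 X133.777 Y45.877
M5
G0 X115.782 Y14.280
M3 S934
G01 X93.715 Y100.644 F1487
G01 X61.920 Y181.027
G01 X186.741 Y156.289
M5
G0 X0.000 Y0.000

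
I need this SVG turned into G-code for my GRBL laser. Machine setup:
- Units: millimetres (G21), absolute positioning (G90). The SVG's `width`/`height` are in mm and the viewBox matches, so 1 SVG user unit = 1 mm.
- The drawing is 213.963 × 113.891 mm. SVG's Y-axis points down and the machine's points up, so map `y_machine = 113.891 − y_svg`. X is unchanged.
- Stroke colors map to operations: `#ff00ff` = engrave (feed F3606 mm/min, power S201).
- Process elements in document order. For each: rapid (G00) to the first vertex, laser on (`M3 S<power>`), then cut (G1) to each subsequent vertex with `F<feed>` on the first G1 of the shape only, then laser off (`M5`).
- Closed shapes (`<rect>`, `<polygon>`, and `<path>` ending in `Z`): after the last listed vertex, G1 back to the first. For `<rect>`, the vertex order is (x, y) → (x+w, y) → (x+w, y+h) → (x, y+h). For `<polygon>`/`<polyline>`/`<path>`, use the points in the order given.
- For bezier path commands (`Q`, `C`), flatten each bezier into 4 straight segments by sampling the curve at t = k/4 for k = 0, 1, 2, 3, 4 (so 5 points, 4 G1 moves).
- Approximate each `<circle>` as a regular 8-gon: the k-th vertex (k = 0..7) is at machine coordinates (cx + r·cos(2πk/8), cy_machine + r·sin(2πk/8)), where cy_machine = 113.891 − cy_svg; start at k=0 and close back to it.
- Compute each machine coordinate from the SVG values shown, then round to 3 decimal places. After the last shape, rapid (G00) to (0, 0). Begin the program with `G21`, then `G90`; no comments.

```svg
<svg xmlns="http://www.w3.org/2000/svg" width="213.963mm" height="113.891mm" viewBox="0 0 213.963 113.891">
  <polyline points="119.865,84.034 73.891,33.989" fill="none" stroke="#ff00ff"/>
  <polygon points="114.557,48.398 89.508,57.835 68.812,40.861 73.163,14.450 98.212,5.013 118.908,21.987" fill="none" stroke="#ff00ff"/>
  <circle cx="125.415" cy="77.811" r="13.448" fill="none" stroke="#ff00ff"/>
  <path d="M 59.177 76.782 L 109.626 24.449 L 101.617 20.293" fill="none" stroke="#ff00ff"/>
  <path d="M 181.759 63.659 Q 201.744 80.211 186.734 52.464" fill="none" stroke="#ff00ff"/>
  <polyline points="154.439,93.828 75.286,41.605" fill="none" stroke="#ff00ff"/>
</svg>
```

Since the viewBox matches the mm dimensions, user units are millimetres directly. The only transform is the Y-flip y_m = 113.891 − y_svg.

Shape 1 is a line segment drawn with `<polyline>`. Its stroke #ff00ff means engrave at S201, F3606. After flipping Y the toolpath is (119.865,29.857) → (73.891,79.902).

Shape 2 is a regular polygon drawn with `<polygon>`. Its stroke #ff00ff means engrave at S201, F3606. After flipping Y the toolpath is (114.557,65.493) → (89.508,56.056) → (68.812,73.030) → (73.163,99.441) → (98.212,108.878) → (118.908,91.904) → (114.557,65.493), returning to the start.

Shape 3 is a circle drawn with `<circle>`. Its stroke #ff00ff means engrave at S201, F3606. After flipping Y the toolpath is (138.863,36.080) → (134.924,45.589) → (125.415,49.528) → (115.906,45.589) → (111.967,36.080) → (115.906,26.571) → (125.415,22.632) → (134.924,26.571) → (138.863,36.080), returning to the start.

Shape 4 is a open polyline drawn with `<path>`. Its stroke #ff00ff means engrave at S201, F3606. After flipping Y the toolpath is (59.177,37.109) → (109.626,89.442) → (101.617,93.598).

Shape 5 is a quadratic bezier drawn with `<path>`. Its stroke #ff00ff means engrave at S201, F3606. After flipping Y the toolpath is (181.759,50.232) → (189.564,44.725) → (192.995,44.755) → (192.052,50.322) → (186.734,61.427).

Shape 6 is a line segment drawn with `<polyline>`. Its stroke #ff00ff means engrave at S201, F3606. After flipping Y the toolpath is (154.439,20.063) → (75.286,72.286).

G21
G90
G00 X119.865 Y29.857
M3 S201
G1 X73.891 Y79.902 F3606
M5
G00 X114.557 Y65.493
M3 S201
G1 X89.508 Y56.056 F3606
G1 X68.812 Y73.030
G1 X73.163 Y99.441
G1 X98.212 Y108.878
G1 X118.908 Y91.904
G1 X114.557 Y65.493
M5
G00 X138.863 Y36.080
M3 S201
G1 X134.924 Y45.589 F3606
G1 X125.415 Y49.528
G1 X115.906 Y45.589
G1 X111.967 Y36.080
G1 X115.906 Y26.571
G1 X125.415 Y22.632
G1 X134.924 Y26.571
G1 X138.863 Y36.080
M5
G00 X59.177 Y37.109
M3 S201
G1 X109.626 Y89.442 F3606
G1 X101.617 Y93.598
M5
G00 X181.759 Y50.232
M3 S201
G1 X189.564 Y44.725 F3606
G1 X192.995 Y44.755
G1 X192.052 Y50.322
G1 X186.734 Y61.427
M5
G00 X154.439 Y20.063
M3 S201
G1 X75.286 Y72.286 F3606
M5
G00 X0.000 Y0.000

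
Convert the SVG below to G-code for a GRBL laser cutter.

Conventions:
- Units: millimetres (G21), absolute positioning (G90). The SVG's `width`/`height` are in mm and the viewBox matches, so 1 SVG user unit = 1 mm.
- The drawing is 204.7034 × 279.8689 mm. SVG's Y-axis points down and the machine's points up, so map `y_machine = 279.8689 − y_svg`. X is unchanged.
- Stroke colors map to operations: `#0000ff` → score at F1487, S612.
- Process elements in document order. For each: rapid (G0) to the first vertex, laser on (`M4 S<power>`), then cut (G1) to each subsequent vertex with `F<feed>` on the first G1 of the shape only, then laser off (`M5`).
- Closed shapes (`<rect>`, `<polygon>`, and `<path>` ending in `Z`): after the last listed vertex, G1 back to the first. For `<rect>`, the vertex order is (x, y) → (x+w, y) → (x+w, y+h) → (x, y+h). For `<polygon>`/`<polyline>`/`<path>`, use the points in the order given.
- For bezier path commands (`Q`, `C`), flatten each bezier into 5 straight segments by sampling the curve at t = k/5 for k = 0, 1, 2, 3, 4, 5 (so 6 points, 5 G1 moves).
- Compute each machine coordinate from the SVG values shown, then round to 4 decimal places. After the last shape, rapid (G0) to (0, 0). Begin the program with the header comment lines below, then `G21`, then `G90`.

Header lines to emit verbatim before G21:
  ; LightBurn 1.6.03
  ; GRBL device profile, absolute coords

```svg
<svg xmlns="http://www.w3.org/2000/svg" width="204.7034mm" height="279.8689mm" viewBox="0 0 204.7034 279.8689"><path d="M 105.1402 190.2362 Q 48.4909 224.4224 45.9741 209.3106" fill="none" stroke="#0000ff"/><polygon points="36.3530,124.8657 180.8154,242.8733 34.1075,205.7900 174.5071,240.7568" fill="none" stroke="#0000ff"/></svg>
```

; LightBurn 1.6.03
; GRBL device profile, absolute coords
G21
G90
G0 X105.1402 Y89.6327
M4 S612
G1 X84.6458 Y77.9301 F1487
G1 X68.4820 Y70.1714
G1 X56.6487 Y66.3565
G1 X49.1461 Y66.4855
G1 X45.9741 Y70.5583
M5
G0 X36.3530 Y155.0032
M4 S612
G1 X180.8154 Y36.9956 F1487
G1 X34.1075 Y74.0789
G1 X174.5071 Y39.1121
G1 X36.3530 Y155.0032
M5
G0 X0.0000 Y0.0000

viewBox `0 0 204.7034 279.8689` with mm width/height → 1 unit = 1 mm. Flip: y_m = 279.8689 − y_svg.

**Shape 1** — `<path>` quadratic bezier, stroke `#0000ff` → score (S612, F1487). Control points (SVG): P0=(105.1402,190.2362), P1=(48.4909,224.4224), P2=(45.9741,209.3106); sampled at t=k/5. Machine vertices: (105.1402,89.6327) → (84.6458,77.9301) → (68.4820,70.1714) → (56.6487,66.3565) → (49.1461,66.4855) → (45.9741,70.5583). Open path.

**Shape 2** — `<polygon>` closed polygon, stroke `#0000ff` → score (S612, F1487). Machine vertices: (36.3530,155.0032) → (180.8154,36.9956) → (34.1075,74.0789) → (174.5071,39.1121) → (36.3530,155.0032). Closed: final G1 returns to the first vertex.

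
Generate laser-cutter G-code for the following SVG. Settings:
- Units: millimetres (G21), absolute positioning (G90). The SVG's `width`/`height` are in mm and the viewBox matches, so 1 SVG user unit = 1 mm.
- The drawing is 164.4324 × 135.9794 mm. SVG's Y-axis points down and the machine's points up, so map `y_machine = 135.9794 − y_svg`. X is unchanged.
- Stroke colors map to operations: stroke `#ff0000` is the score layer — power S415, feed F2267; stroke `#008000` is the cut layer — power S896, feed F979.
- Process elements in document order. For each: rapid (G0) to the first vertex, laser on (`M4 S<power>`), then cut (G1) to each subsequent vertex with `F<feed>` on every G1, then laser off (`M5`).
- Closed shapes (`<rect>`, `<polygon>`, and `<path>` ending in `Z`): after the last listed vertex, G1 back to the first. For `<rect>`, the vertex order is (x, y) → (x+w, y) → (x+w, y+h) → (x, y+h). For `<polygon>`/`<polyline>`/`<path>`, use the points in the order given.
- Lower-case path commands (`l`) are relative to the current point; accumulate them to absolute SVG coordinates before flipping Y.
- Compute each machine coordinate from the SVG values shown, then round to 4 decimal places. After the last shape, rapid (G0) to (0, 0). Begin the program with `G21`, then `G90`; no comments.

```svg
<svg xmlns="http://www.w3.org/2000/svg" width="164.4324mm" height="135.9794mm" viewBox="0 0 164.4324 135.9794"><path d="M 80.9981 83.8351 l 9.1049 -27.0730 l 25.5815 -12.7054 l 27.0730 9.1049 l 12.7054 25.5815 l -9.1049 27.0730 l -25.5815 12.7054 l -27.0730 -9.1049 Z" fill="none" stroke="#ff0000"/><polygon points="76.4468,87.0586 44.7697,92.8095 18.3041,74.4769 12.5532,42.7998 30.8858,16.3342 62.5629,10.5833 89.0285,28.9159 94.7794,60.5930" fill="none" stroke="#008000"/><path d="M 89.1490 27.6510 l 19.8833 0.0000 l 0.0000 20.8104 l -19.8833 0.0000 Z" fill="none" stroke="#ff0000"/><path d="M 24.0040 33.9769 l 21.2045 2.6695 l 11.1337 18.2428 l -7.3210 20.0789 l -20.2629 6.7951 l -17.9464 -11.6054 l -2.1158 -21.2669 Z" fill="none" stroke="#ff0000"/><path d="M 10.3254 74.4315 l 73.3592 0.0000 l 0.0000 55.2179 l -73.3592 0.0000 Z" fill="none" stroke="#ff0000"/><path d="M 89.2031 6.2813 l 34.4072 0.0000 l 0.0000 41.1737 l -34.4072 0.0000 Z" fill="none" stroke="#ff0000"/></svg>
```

G21
G90
G0 X80.9981 Y52.1443
M4 S415
G1 X90.1030 Y79.2173 F2267
G1 X115.6845 Y91.9227 F2267
G1 X142.7575 Y82.8178 F2267
G1 X155.4629 Y57.2363 F2267
G1 X146.3580 Y30.1633 F2267
G1 X120.7765 Y17.4579 F2267
G1 X93.7035 Y26.5628 F2267
G1 X80.9981 Y52.1443 F2267
M5
G0 X76.4468 Y48.9208
M4 S896
G1 X44.7697 Y43.1699 F979
G1 X18.3041 Y61.5025 F979
G1 X12.5532 Y93.1796 F979
G1 X30.8858 Y119.6452 F979
G1 X62.5629 Y125.3961 F979
G1 X89.0285 Y107.0635 F979
G1 X94.7794 Y75.3864 F979
G1 X76.4468 Y48.9208 F979
M5
G0 X89.1490 Y108.3284
M4 S415
G1 X109.0323 Y108.3284 F2267
G1 X109.0323 Y87.5180 F2267
G1 X89.1490 Y87.5180 F2267
G1 X89.1490 Y108.3284 F2267
M5
G0 X24.0040 Y102.0025
M4 S415
G1 X45.2085 Y99.3330 F2267
G1 X56.3422 Y81.0902 F2267
G1 X49.0212 Y61.0113 F2267
G1 X28.7583 Y54.2162 F2267
G1 X10.8119 Y65.8216 F2267
G1 X8.6961 Y87.0885 F2267
G1 X24.0040 Y102.0025 F2267
M5
G0 X10.3254 Y61.5479
M4 S415
G1 X83.6846 Y61.5479 F2267
G1 X83.6846 Y6.3300 F2267
G1 X10.3254 Y6.3300 F2267
G1 X10.3254 Y61.5479 F2267
M5
G0 X89.2031 Y129.6981
M4 S415
G1 X123.6103 Y129.6981 F2267
G1 X123.6103 Y88.5244 F2267
G1 X89.2031 Y88.5244 F2267
G1 X89.2031 Y129.6981 F2267
M5
G0 X0.0000 Y0.0000

1 u = 1 mm; y_m = 135.9794 − y.

[1] `<path>` regular polygon, #ff0000→score S415 F2267: (80.9981,52.1443) → (90.1030,79.2173) → (115.6845,91.9227) → (142.7575,82.8178) → (155.4629,57.2363) → (146.3580,30.1633) → (120.7765,17.4579) → (93.7035,26.5628) → (80.9981,52.1443) (closed)

[2] `<polygon>` regular polygon, #008000→cut S896 F979: (76.4468,48.9208) → (44.7697,43.1699) → (18.3041,61.5025) → (12.5532,93.1796) → (30.8858,119.6452) → (62.5629,125.3961) → (89.0285,107.0635) → (94.7794,75.3864) → (76.4468,48.9208) (closed)

[3] `<path>` rectangle, #ff0000→score S415 F2267: (89.1490,108.3284) → (109.0323,108.3284) → (109.0323,87.5180) → (89.1490,87.5180) → (89.1490,108.3284) (closed)

[4] `<path>` regular polygon, #ff0000→score S415 F2267: (24.0040,102.0025) → (45.2085,99.3330) → (56.3422,81.0902) → (49.0212,61.0113) → (28.7583,54.2162) → (10.8119,65.8216) → (8.6961,87.0885) → (24.0040,102.0025) (closed)

[5] `<path>` rectangle, #ff0000→score S415 F2267: (10.3254,61.5479) → (83.6846,61.5479) → (83.6846,6.3300) → (10.3254,6.3300) → (10.3254,61.5479) (closed)

[6] `<path>` rectangle, #ff0000→score S415 F2267: (89.2031,129.6981) → (123.6103,129.6981) → (123.6103,88.5244) → (89.2031,88.5244) → (89.2031,129.6981) (closed)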